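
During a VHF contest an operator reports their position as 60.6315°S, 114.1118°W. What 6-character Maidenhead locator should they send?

DC29wi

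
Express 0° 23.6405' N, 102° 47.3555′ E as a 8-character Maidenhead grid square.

OJ10jj44

Offset from 180°W / 90°S: lon 282.78926°, lat 90.39401°.
Field: 282.78926/20 → 14 → O, 90.39401/10 → 9 → J; chars OJ.
Square: 2.78926/2 → 1, 0.39401/1 → 0; chars 10.
Subsquare: 0.78926/0.0833333 → 9 → j, 0.39401/0.0416667 → 9 → j; chars jj.
Extended square: 0.03926/0.00833333 → 4, 0.01901/0.00416667 → 4; chars 44.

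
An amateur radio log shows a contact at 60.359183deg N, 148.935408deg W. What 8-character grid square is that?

BP50mi76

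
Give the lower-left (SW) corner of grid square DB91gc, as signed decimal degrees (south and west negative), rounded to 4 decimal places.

-78.9167, -101.5000

Field D=3, B=1: +3·20° lon, +1·10° lat → SW at lon -120°, lat -80°.
Square 9, 1: +9·2° lon, +1·1° lat → SW at lon -102°, lat -79°.
Subsquare g=6, c=2: +6·0.0833333° lon, +2·0.0416667° lat → SW at lon -101.5°, lat -78.9167°.
latitude -78.9167, longitude -101.5000.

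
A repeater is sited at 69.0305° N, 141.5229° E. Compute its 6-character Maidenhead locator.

Shift to the Maidenhead origin (180°W, 90°S): lon 321.5229, lat 159.0305.
Field: lon ⌊321.5229/20⌋ = 16 → Q; lat ⌊159.0305/10⌋ = 15 → P.
Square: lon ⌊1.5229/2⌋ = 0; lat ⌊9.0305/1⌋ = 9.
Subsquare: lon ⌊1.5229/0.0833333⌋ = 18 → s; lat ⌊0.0305/0.0416667⌋ = 0 → a.

QP09sa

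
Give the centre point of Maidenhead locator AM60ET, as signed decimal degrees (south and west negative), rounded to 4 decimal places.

Field A=0, M=12: +0·20° lon, +12·10° lat → SW at lon -180°, lat 30°.
Square 6, 0: +6·2° lon, +0·1° lat → SW at lon -168°, lat 30°.
Subsquare e=4, t=19: +4·0.0833333° lon, +19·0.0416667° lat → SW at lon -167.667°, lat 30.7917°.
Cell spans 0.0833333° lon × 0.0416667° lat. Centre is SW corner plus half of each.
latitude 30.8125, longitude -167.6250.

30.8125, -167.6250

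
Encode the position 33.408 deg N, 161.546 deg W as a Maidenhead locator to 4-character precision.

AM93

Add 180° to longitude and 90° to latitude: 18.45, 123.41.
Field: lon ⌊18.45/20⌋ = 0 → A; lat ⌊123.41/10⌋ = 12 → M.
Square: lon ⌊18.45/2⌋ = 9; lat ⌊3.41/1⌋ = 3.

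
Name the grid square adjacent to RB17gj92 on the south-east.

RB17hj01

Longitude extended square 9; +1 → 10, wraps to 0, carry into subsquare.
Longitude subsquare g = 6; +1 → 7 = h.
Latitude extended square 2; −1 → 1.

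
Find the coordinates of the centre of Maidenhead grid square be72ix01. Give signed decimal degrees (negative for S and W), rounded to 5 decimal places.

Field B=1, E=4: +1·20° lon, +4·10° lat → SW at lon -160°, lat -50°.
Square 7, 2: +7·2° lon, +2·1° lat → SW at lon -146°, lat -48°.
Subsquare i=8, x=23: +8·0.0833333° lon, +23·0.0416667° lat → SW at lon -145.333°, lat -47.0417°.
Extended square 0, 1: +0·0.00833333° lon, +1·0.00416667° lat → SW at lon -145.333°, lat -47.0375°.
Cell spans 0.00833333° lon × 0.00416667° lat. Centre is SW corner plus half of each.
latitude -47.03542, longitude -145.32917.

-47.03542, -145.32917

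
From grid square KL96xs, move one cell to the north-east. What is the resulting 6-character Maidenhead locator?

LL06at

Longitude subsquare x = 23; +1 → 24, wraps to 0 = a, carry into square.
Longitude square 9; +1 → 10, wraps to 0, carry into field.
Longitude field K = 10; +1 → 11 = L.
Latitude subsquare s = 18; +1 → 19 = t.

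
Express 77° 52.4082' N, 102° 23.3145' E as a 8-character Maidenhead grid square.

Offset from 180°W / 90°S: lon 282.38858°, lat 167.87347°.
Field: 282.38858/20 → 14 → O, 167.87347/10 → 16 → Q; chars OQ.
Square: 2.38858/2 → 1, 7.87347/1 → 7; chars 17.
Subsquare: 0.38858/0.0833333 → 4 → e, 0.87347/0.0416667 → 20 → u; chars eu.
Extended square: 0.05524/0.00833333 → 6, 0.04014/0.00416667 → 9; chars 69.

OQ17eu69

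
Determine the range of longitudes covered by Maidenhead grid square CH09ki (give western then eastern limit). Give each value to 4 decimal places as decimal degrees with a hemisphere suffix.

139.1667° W, 139.0833° W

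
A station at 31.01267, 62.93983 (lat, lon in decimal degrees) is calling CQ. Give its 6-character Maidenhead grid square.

MM11la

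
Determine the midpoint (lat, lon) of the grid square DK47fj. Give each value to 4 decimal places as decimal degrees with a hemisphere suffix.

17.3958° N, 111.5417° W

Field D=3, K=10: +3·20° lon, +10·10° lat → SW at lon -120°, lat 10°.
Square 4, 7: +4·2° lon, +7·1° lat → SW at lon -112°, lat 17°.
Subsquare f=5, j=9: +5·0.0833333° lon, +9·0.0416667° lat → SW at lon -111.583°, lat 17.375°.
Cell spans 0.0833333° lon × 0.0416667° lat. Centre is SW corner plus half of each.
latitude 17.3958° N, longitude 111.5417° W.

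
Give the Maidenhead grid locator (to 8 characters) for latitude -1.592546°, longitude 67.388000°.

Offset from 180°W / 90°S: lon 247.38800°, lat 88.40745°.
Field: 247.38800/20 → 12 → M, 88.40745/10 → 8 → I; chars MI.
Square: 7.38800/2 → 3, 8.40745/1 → 8; chars 38.
Subsquare: 1.38800/0.0833333 → 16 → q, 0.40745/0.0416667 → 9 → j; chars qj.
Extended square: 0.05467/0.00833333 → 6, 0.03245/0.00416667 → 7; chars 67.

MI38qj67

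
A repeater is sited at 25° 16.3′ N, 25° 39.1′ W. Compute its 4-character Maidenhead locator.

HL75

Add 180° to longitude and 90° to latitude: 154.35, 115.27.
Field: lon ⌊154.35/20⌋ = 7 → H; lat ⌊115.27/10⌋ = 11 → L.
Square: lon ⌊14.35/2⌋ = 7; lat ⌊5.27/1⌋ = 5.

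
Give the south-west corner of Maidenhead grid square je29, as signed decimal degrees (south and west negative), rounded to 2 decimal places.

Field J=9, E=4: +9·20° lon, +4·10° lat → SW at lon 0°, lat -50°.
Square 2, 9: +2·2° lon, +9·1° lat → SW at lon 4°, lat -41°.
latitude -41.00, longitude 4.00.

-41.00, 4.00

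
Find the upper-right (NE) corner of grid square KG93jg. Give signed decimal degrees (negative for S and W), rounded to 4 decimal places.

-26.7083, 38.8333

Field K=10, G=6: +10·20° lon, +6·10° lat → SW at lon 20°, lat -30°.
Square 9, 3: +9·2° lon, +3·1° lat → SW at lon 38°, lat -27°.
Subsquare j=9, g=6: +9·0.0833333° lon, +6·0.0416667° lat → SW at lon 38.75°, lat -26.75°.
Cell spans 0.0833333° lon × 0.0416667° lat. NE corner is SW corner plus one full cell.
latitude -26.7083, longitude 38.8333.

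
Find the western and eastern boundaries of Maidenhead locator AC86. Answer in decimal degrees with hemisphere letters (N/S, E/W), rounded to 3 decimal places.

Field A=0, C=2: +0·20° lon, +2·10° lat → SW at lon -180°, lat -70°.
Square 8, 6: +8·2° lon, +6·1° lat → SW at lon -164°, lat -64°.
Cell spans 2° lon × 1° lat.
west 164.000° W, east 162.000° W.

164.000° W, 162.000° W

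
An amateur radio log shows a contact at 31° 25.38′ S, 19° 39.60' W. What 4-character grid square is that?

Shift to the Maidenhead origin (180°W, 90°S): lon 160.34, lat 58.58.
Field (20°×10°, letters A–R): lon ⌊160.34/20⌋ = 8 → I; lat ⌊58.58/10⌋ = 5 → F.
Square (2°×1°, digits 0–9): lon ⌊0.34/2⌋ = 0; lat ⌊8.58/1⌋ = 8.

IF08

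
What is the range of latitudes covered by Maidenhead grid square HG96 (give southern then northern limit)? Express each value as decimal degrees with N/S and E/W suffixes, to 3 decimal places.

24.000° S, 23.000° S

Field H=7, G=6: +7·20° lon, +6·10° lat → SW at lon -40°, lat -30°.
Square 9, 6: +9·2° lon, +6·1° lat → SW at lon -22°, lat -24°.
Cell spans 2° lon × 1° lat.
south 24.000° S, north 23.000° S.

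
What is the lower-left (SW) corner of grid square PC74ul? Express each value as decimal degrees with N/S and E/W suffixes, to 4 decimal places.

65.5417° S, 135.6667° E

Field P=15, C=2: +15·20° lon, +2·10° lat → SW at lon 120°, lat -70°.
Square 7, 4: +7·2° lon, +4·1° lat → SW at lon 134°, lat -66°.
Subsquare u=20, l=11: +20·0.0833333° lon, +11·0.0416667° lat → SW at lon 135.667°, lat -65.5417°.
latitude 65.5417° S, longitude 135.6667° E.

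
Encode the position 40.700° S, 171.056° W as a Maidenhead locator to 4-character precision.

AE49

Add 180° to longitude and 90° to latitude: 8.94, 49.30.
Field: 8.94/20 → 0 → A, 49.30/10 → 4 → E; chars AE.
Square: 8.94/2 → 4, 9.30/1 → 9; chars 49.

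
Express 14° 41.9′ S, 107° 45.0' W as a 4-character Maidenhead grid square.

DH65

Offset from 180°W / 90°S: lon 72.25°, lat 75.30°.
Field: lon ⌊72.25/20⌋ = 3 → D; lat ⌊75.30/10⌋ = 7 → H.
Square: lon ⌊12.25/2⌋ = 6; lat ⌊5.30/1⌋ = 5.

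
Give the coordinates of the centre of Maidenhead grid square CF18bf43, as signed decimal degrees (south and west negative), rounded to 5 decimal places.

-31.77708, -137.87917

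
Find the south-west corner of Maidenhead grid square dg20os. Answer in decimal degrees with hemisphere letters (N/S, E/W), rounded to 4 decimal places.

Field D=3, G=6: +3·20° lon, +6·10° lat → SW at lon -120°, lat -30°.
Square 2, 0: +2·2° lon, +0·1° lat → SW at lon -116°, lat -30°.
Subsquare o=14, s=18: +14·0.0833333° lon, +18·0.0416667° lat → SW at lon -114.833°, lat -29.25°.
latitude 29.2500° S, longitude 114.8333° W.

29.2500° S, 114.8333° W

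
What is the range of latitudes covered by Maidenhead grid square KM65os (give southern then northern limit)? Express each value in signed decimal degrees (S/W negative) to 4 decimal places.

35.7500, 35.7917

Field K=10, M=12: +10·20° lon, +12·10° lat → SW at lon 20°, lat 30°.
Square 6, 5: +6·2° lon, +5·1° lat → SW at lon 32°, lat 35°.
Subsquare o=14, s=18: +14·0.0833333° lon, +18·0.0416667° lat → SW at lon 33.1667°, lat 35.75°.
Cell spans 0.0833333° lon × 0.0416667° lat.
south 35.7500, north 35.7917.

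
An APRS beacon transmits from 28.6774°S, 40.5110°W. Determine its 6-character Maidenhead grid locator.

Offset from 180°W / 90°S: lon 139.4890°, lat 61.3226°.
Field: lon ⌊139.4890/20⌋ = 6 → G; lat ⌊61.3226/10⌋ = 6 → G.
Square: lon ⌊19.4890/2⌋ = 9; lat ⌊1.3226/1⌋ = 1.
Subsquare: lon ⌊1.4890/0.0833333⌋ = 17 → r; lat ⌊0.3226/0.0416667⌋ = 7 → h.

GG91rh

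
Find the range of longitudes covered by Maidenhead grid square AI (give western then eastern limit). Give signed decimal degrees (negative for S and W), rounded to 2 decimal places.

-180.00, -160.00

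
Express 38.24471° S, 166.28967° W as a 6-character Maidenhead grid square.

AF61us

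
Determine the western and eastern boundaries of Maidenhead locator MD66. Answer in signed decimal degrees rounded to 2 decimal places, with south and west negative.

72.00, 74.00

Field M=12, D=3: +12·20° lon, +3·10° lat → SW at lon 60°, lat -60°.
Square 6, 6: +6·2° lon, +6·1° lat → SW at lon 72°, lat -54°.
Cell spans 2° lon × 1° lat.
west 72.00, east 74.00.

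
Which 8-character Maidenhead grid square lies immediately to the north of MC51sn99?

Latitude extended square 9; +1 → 10, wraps to 0, carry into subsquare.
Latitude subsquare n = 13; +1 → 14 = o.
The longitude characters are unchanged.

MC51so90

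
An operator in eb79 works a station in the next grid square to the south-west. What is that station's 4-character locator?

EB68

Longitude square 7; −1 → 6.
Latitude square 9; −1 → 8.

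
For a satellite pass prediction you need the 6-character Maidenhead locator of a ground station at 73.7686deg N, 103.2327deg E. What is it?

Add 180° to longitude and 90° to latitude: 283.2327, 163.7686.
Field: lon ⌊283.2327/20⌋ = 14 → O; lat ⌊163.7686/10⌋ = 16 → Q.
Square: lon ⌊3.2327/2⌋ = 1; lat ⌊3.7686/1⌋ = 3.
Subsquare: lon ⌊1.2327/0.0833333⌋ = 14 → o; lat ⌊0.7686/0.0416667⌋ = 18 → s.

OQ13os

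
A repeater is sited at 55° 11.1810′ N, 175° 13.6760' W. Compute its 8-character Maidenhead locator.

AO25je24

Add 180° to longitude and 90° to latitude: 4.77207, 145.18635.
Field (20°×10°, letters A–R): lon ⌊4.77207/20⌋ = 0 → A; lat ⌊145.18635/10⌋ = 14 → O.
Square (2°×1°, digits 0–9): lon ⌊4.77207/2⌋ = 2; lat ⌊5.18635/1⌋ = 5.
Subsquare (5′×2.5′, letters a–x): lon ⌊0.77207/0.0833333⌋ = 9 → j; lat ⌊0.18635/0.0416667⌋ = 4 → e.
Extended square (30″×15″, digits 0–9): lon ⌊0.02207/0.00833333⌋ = 2; lat ⌊0.01968/0.00416667⌋ = 4.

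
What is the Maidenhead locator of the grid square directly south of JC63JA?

Latitude subsquare a = 0; −1 → -1, wraps to 23 = x, carry into square.
Latitude square 3; −1 → 2.
The longitude characters are unchanged.

JC62jx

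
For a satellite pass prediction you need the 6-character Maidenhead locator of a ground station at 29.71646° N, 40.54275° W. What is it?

GL99rr

Offset from 180°W / 90°S: lon 139.4572°, lat 119.7165°.
Field (20°×10°, letters A–R): 139.4572/20 → 6 → G, 119.7165/10 → 11 → L; chars GL.
Square (2°×1°, digits 0–9): 19.4572/2 → 9, 9.7165/1 → 9; chars 99.
Subsquare (5′×2.5′, letters a–x): 1.4572/0.0833333 → 17 → r, 0.7165/0.0416667 → 17 → r; chars rr.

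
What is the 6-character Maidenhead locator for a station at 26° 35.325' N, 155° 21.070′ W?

Add 180° to longitude and 90° to latitude: 24.6488, 116.5888.
Field: 24.6488/20 → 1 → B, 116.5888/10 → 11 → L; chars BL.
Square: 4.6488/2 → 2, 6.5888/1 → 6; chars 26.
Subsquare: 0.6488/0.0833333 → 7 → h, 0.5888/0.0416667 → 14 → o; chars ho.

BL26ho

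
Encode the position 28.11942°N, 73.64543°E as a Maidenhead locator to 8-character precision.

ML68tc78

Offset from 180°W / 90°S: lon 253.64543°, lat 118.11942°.
Field: 253.64543/20 → 12 → M, 118.11942/10 → 11 → L; chars ML.
Square: 13.64543/2 → 6, 8.11942/1 → 8; chars 68.
Subsquare: 1.64543/0.0833333 → 19 → t, 0.11942/0.0416667 → 2 → c; chars tc.
Extended square: 0.06210/0.00833333 → 7, 0.03609/0.00416667 → 8; chars 78.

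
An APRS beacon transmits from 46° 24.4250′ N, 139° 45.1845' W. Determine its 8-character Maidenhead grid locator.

Add 180° to longitude and 90° to latitude: 40.24693, 136.40708.
Field: 40.24693/20 → 2 → C, 136.40708/10 → 13 → N; chars CN.
Square: 0.24693/2 → 0, 6.40708/1 → 6; chars 06.
Subsquare: 0.24693/0.0833333 → 2 → c, 0.40708/0.0416667 → 9 → j; chars cj.
Extended square: 0.08026/0.00833333 → 9, 0.03208/0.00416667 → 7; chars 97.

CN06cj97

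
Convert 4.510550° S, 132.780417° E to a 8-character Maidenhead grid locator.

Shift to the Maidenhead origin (180°W, 90°S): lon 312.78042, lat 85.48945.
Field: lon ⌊312.78042/20⌋ = 15 → P; lat ⌊85.48945/10⌋ = 8 → I.
Square: lon ⌊12.78042/2⌋ = 6; lat ⌊5.48945/1⌋ = 5.
Subsquare: lon ⌊0.78042/0.0833333⌋ = 9 → j; lat ⌊0.48945/0.0416667⌋ = 11 → l.
Extended square: lon ⌊0.03042/0.00833333⌋ = 3; lat ⌊0.03112/0.00416667⌋ = 7.

PI65jl37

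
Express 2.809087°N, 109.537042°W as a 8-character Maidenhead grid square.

Offset from 180°W / 90°S: lon 70.46296°, lat 92.80909°.
Field (20°×10°, letters A–R): 70.46296/20 → 3 → D, 92.80909/10 → 9 → J; chars DJ.
Square (2°×1°, digits 0–9): 10.46296/2 → 5, 2.80909/1 → 2; chars 52.
Subsquare (5′×2.5′, letters a–x): 0.46296/0.0833333 → 5 → f, 0.80909/0.0416667 → 19 → t; chars ft.
Extended square (30″×15″, digits 0–9): 0.04629/0.00833333 → 5, 0.01742/0.00416667 → 4; chars 54.

DJ52ft54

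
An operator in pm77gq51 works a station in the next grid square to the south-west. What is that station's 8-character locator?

PM77gq40

Longitude extended square 5; −1 → 4.
Latitude extended square 1; −1 → 0.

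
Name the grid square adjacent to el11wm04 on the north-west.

EL11vm95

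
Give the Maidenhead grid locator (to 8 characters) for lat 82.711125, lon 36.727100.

KR82ir70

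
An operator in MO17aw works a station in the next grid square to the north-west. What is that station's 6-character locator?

MO07xx

Longitude subsquare a = 0; −1 → -1, wraps to 23 = x, carry into square.
Longitude square 1; −1 → 0.
Latitude subsquare w = 22; +1 → 23 = x.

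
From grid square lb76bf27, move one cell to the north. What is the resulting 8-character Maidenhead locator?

Latitude extended square 7; +1 → 8.
The longitude characters are unchanged.

LB76bf28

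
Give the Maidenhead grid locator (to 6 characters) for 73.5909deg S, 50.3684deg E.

LB56ej

Shift to the Maidenhead origin (180°W, 90°S): lon 230.3684, lat 16.4091.
Field: 230.3684/20 → 11 → L, 16.4091/10 → 1 → B; chars LB.
Square: 10.3684/2 → 5, 6.4091/1 → 6; chars 56.
Subsquare: 0.3684/0.0833333 → 4 → e, 0.4091/0.0416667 → 9 → j; chars ej.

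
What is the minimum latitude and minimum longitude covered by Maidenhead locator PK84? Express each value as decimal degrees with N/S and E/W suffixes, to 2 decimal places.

14.00° N, 136.00° E

Field P=15, K=10: +15·20° lon, +10·10° lat → SW at lon 120°, lat 10°.
Square 8, 4: +8·2° lon, +4·1° lat → SW at lon 136°, lat 14°.
latitude 14.00° N, longitude 136.00° E.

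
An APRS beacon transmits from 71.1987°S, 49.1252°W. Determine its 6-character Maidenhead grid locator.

GB58kt

Add 180° to longitude and 90° to latitude: 130.8748, 18.8013.
Field: lon ⌊130.8748/20⌋ = 6 → G; lat ⌊18.8013/10⌋ = 1 → B.
Square: lon ⌊10.8748/2⌋ = 5; lat ⌊8.8013/1⌋ = 8.
Subsquare: lon ⌊0.8748/0.0833333⌋ = 10 → k; lat ⌊0.8013/0.0416667⌋ = 19 → t.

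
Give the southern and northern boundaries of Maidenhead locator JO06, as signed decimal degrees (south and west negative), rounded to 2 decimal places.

Field J=9, O=14: +9·20° lon, +14·10° lat → SW at lon 0°, lat 50°.
Square 0, 6: +0·2° lon, +6·1° lat → SW at lon 0°, lat 56°.
Cell spans 2° lon × 1° lat.
south 56.00, north 57.00.

56.00, 57.00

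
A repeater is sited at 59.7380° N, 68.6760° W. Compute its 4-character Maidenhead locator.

Add 180° to longitude and 90° to latitude: 111.32, 149.74.
Field: 111.32/20 → 5 → F, 149.74/10 → 14 → O; chars FO.
Square: 11.32/2 → 5, 9.74/1 → 9; chars 59.

FO59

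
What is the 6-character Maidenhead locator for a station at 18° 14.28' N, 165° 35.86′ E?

RK28tf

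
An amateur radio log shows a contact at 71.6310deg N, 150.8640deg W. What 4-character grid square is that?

BQ41

Shift to the Maidenhead origin (180°W, 90°S): lon 29.14, lat 161.63.
Field (20°×10°, letters A–R): 29.14/20 → 1 → B, 161.63/10 → 16 → Q; chars BQ.
Square (2°×1°, digits 0–9): 9.14/2 → 4, 1.63/1 → 1; chars 41.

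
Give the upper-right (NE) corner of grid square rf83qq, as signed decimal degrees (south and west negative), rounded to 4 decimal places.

-36.2917, 177.4167

Field R=17, F=5: +17·20° lon, +5·10° lat → SW at lon 160°, lat -40°.
Square 8, 3: +8·2° lon, +3·1° lat → SW at lon 176°, lat -37°.
Subsquare q=16, q=16: +16·0.0833333° lon, +16·0.0416667° lat → SW at lon 177.333°, lat -36.3333°.
Cell spans 0.0833333° lon × 0.0416667° lat. NE corner is SW corner plus one full cell.
latitude -36.2917, longitude 177.4167.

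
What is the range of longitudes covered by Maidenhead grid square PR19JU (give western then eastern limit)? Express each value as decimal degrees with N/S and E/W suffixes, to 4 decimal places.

122.7500° E, 122.8333° E

Field P=15, R=17: +15·20° lon, +17·10° lat → SW at lon 120°, lat 80°.
Square 1, 9: +1·2° lon, +9·1° lat → SW at lon 122°, lat 89°.
Subsquare j=9, u=20: +9·0.0833333° lon, +20·0.0416667° lat → SW at lon 122.75°, lat 89.8333°.
Cell spans 0.0833333° lon × 0.0416667° lat.
west 122.7500° E, east 122.8333° E.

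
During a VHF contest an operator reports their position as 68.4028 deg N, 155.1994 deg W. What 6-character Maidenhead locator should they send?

Offset from 180°W / 90°S: lon 24.8006°, lat 158.4028°.
Field: 24.8006/20 → 1 → B, 158.4028/10 → 15 → P; chars BP.
Square: 4.8006/2 → 2, 8.4028/1 → 8; chars 28.
Subsquare: 0.8006/0.0833333 → 9 → j, 0.4028/0.0416667 → 9 → j; chars jj.

BP28jj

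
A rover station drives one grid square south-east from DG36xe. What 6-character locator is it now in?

DG46ad

Longitude subsquare x = 23; +1 → 24, wraps to 0 = a, carry into square.
Longitude square 3; +1 → 4.
Latitude subsquare e = 4; −1 → 3 = d.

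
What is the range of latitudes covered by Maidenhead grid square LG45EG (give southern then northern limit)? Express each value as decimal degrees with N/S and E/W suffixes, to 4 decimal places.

24.7500° S, 24.7083° S

Field L=11, G=6: +11·20° lon, +6·10° lat → SW at lon 40°, lat -30°.
Square 4, 5: +4·2° lon, +5·1° lat → SW at lon 48°, lat -25°.
Subsquare e=4, g=6: +4·0.0833333° lon, +6·0.0416667° lat → SW at lon 48.3333°, lat -24.75°.
Cell spans 0.0833333° lon × 0.0416667° lat.
south 24.7500° S, north 24.7083° S.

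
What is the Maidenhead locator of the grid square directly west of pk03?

OK93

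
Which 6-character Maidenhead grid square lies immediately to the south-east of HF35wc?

HF35xb

Longitude subsquare w = 22; +1 → 23 = x.
Latitude subsquare c = 2; −1 → 1 = b.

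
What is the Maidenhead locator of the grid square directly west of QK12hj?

QK12gj

Longitude subsquare h = 7; −1 → 6 = g.
The latitude characters are unchanged.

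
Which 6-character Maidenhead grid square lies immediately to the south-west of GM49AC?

GM39xb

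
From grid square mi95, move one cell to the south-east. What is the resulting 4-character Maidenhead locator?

NI04

Longitude square 9; +1 → 10, wraps to 0, carry into field.
Longitude field M = 12; +1 → 13 = N.
Latitude square 5; −1 → 4.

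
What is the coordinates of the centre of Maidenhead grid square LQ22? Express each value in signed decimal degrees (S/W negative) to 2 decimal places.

Field L=11, Q=16: +11·20° lon, +16·10° lat → SW at lon 40°, lat 70°.
Square 2, 2: +2·2° lon, +2·1° lat → SW at lon 44°, lat 72°.
Cell spans 2° lon × 1° lat. Centre is SW corner plus half of each.
latitude 72.50, longitude 45.00.

72.50, 45.00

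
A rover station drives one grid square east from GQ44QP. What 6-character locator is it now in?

GQ44rp

Longitude subsquare q = 16; +1 → 17 = r.
The latitude characters are unchanged.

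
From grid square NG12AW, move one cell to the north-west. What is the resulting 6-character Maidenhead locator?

NG02xx

Longitude subsquare a = 0; −1 → -1, wraps to 23 = x, carry into square.
Longitude square 1; −1 → 0.
Latitude subsquare w = 22; +1 → 23 = x.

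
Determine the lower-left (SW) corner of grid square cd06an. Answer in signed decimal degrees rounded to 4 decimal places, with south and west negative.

-53.4583, -140.0000

Field C=2, D=3: +2·20° lon, +3·10° lat → SW at lon -140°, lat -60°.
Square 0, 6: +0·2° lon, +6·1° lat → SW at lon -140°, lat -54°.
Subsquare a=0, n=13: +0·0.0833333° lon, +13·0.0416667° lat → SW at lon -140°, lat -53.4583°.
latitude -53.4583, longitude -140.0000.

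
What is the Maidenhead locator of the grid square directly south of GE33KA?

Latitude subsquare a = 0; −1 → -1, wraps to 23 = x, carry into square.
Latitude square 3; −1 → 2.
The longitude characters are unchanged.

GE32kx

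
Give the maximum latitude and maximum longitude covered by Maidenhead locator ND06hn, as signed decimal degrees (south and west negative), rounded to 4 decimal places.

-53.4167, 80.6667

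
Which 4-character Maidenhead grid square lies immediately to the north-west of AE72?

AE63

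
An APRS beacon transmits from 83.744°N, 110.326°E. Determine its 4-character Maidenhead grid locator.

OR53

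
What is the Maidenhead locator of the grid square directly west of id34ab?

ID24xb

Longitude subsquare a = 0; −1 → -1, wraps to 23 = x, carry into square.
Longitude square 3; −1 → 2.
The latitude characters are unchanged.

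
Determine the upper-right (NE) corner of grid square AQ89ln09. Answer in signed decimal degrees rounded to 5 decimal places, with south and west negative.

79.58333, -163.07500

Field A=0, Q=16: +0·20° lon, +16·10° lat → SW at lon -180°, lat 70°.
Square 8, 9: +8·2° lon, +9·1° lat → SW at lon -164°, lat 79°.
Subsquare l=11, n=13: +11·0.0833333° lon, +13·0.0416667° lat → SW at lon -163.083°, lat 79.5417°.
Extended square 0, 9: +0·0.00833333° lon, +9·0.00416667° lat → SW at lon -163.083°, lat 79.5792°.
Cell spans 0.00833333° lon × 0.00416667° lat. NE corner is SW corner plus one full cell.
latitude 79.58333, longitude -163.07500.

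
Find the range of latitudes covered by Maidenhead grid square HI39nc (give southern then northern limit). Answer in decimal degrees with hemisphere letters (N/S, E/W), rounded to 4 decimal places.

0.9167° S, 0.8750° S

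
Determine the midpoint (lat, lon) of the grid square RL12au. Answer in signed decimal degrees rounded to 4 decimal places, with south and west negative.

22.8542, 162.0417

Field R=17, L=11: +17·20° lon, +11·10° lat → SW at lon 160°, lat 20°.
Square 1, 2: +1·2° lon, +2·1° lat → SW at lon 162°, lat 22°.
Subsquare a=0, u=20: +0·0.0833333° lon, +20·0.0416667° lat → SW at lon 162°, lat 22.8333°.
Cell spans 0.0833333° lon × 0.0416667° lat. Centre is SW corner plus half of each.
latitude 22.8542, longitude 162.0417.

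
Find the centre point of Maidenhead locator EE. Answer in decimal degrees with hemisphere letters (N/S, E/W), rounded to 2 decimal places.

45.00° S, 90.00° W

Field E=4, E=4: +4·20° lon, +4·10° lat → SW at lon -100°, lat -50°.
Cell spans 20° lon × 10° lat. Centre is SW corner plus half of each.
latitude 45.00° S, longitude 90.00° W.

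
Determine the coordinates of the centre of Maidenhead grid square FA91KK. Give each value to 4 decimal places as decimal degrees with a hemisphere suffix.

Field F=5, A=0: +5·20° lon, +0·10° lat → SW at lon -80°, lat -90°.
Square 9, 1: +9·2° lon, +1·1° lat → SW at lon -62°, lat -89°.
Subsquare k=10, k=10: +10·0.0833333° lon, +10·0.0416667° lat → SW at lon -61.1667°, lat -88.5833°.
Cell spans 0.0833333° lon × 0.0416667° lat. Centre is SW corner plus half of each.
latitude 88.5625° S, longitude 61.1250° W.

88.5625° S, 61.1250° W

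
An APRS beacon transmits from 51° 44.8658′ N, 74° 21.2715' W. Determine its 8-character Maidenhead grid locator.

FO21tr79

Shift to the Maidenhead origin (180°W, 90°S): lon 105.64548, lat 141.74776.
Field: lon ⌊105.64548/20⌋ = 5 → F; lat ⌊141.74776/10⌋ = 14 → O.
Square: lon ⌊5.64548/2⌋ = 2; lat ⌊1.74776/1⌋ = 1.
Subsquare: lon ⌊1.64548/0.0833333⌋ = 19 → t; lat ⌊0.74776/0.0416667⌋ = 17 → r.
Extended square: lon ⌊0.06214/0.00833333⌋ = 7; lat ⌊0.03943/0.00416667⌋ = 9.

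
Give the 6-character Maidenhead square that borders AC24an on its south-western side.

AC14xm

Longitude subsquare a = 0; −1 → -1, wraps to 23 = x, carry into square.
Longitude square 2; −1 → 1.
Latitude subsquare n = 13; −1 → 12 = m.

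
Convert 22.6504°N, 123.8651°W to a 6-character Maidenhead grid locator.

Offset from 180°W / 90°S: lon 56.1349°, lat 112.6504°.
Field (20°×10°, letters A–R): 56.1349/20 → 2 → C, 112.6504/10 → 11 → L; chars CL.
Square (2°×1°, digits 0–9): 16.1349/2 → 8, 2.6504/1 → 2; chars 82.
Subsquare (5′×2.5′, letters a–x): 0.1349/0.0833333 → 1 → b, 0.6504/0.0416667 → 15 → p; chars bp.

CL82bp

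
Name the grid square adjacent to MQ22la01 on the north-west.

MQ22ka92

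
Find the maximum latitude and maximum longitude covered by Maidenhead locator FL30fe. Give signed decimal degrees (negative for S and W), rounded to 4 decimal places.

20.2083, -73.5000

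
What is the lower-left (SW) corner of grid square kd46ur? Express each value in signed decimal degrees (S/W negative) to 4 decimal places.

-53.2917, 29.6667

Field K=10, D=3: +10·20° lon, +3·10° lat → SW at lon 20°, lat -60°.
Square 4, 6: +4·2° lon, +6·1° lat → SW at lon 28°, lat -54°.
Subsquare u=20, r=17: +20·0.0833333° lon, +17·0.0416667° lat → SW at lon 29.6667°, lat -53.2917°.
latitude -53.2917, longitude 29.6667.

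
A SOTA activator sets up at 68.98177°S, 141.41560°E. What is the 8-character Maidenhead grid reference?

QC01qa94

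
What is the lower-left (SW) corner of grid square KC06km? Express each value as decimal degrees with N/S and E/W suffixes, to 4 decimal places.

63.5000° S, 20.8333° E

Field K=10, C=2: +10·20° lon, +2·10° lat → SW at lon 20°, lat -70°.
Square 0, 6: +0·2° lon, +6·1° lat → SW at lon 20°, lat -64°.
Subsquare k=10, m=12: +10·0.0833333° lon, +12·0.0416667° lat → SW at lon 20.8333°, lat -63.5°.
latitude 63.5000° S, longitude 20.8333° E.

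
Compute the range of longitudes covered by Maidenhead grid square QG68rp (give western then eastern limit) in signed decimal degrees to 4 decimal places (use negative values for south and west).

153.4167, 153.5000

Field Q=16, G=6: +16·20° lon, +6·10° lat → SW at lon 140°, lat -30°.
Square 6, 8: +6·2° lon, +8·1° lat → SW at lon 152°, lat -22°.
Subsquare r=17, p=15: +17·0.0833333° lon, +15·0.0416667° lat → SW at lon 153.417°, lat -21.375°.
Cell spans 0.0833333° lon × 0.0416667° lat.
west 153.4167, east 153.5000.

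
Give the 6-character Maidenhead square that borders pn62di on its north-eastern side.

Longitude subsquare d = 3; +1 → 4 = e.
Latitude subsquare i = 8; +1 → 9 = j.

PN62ej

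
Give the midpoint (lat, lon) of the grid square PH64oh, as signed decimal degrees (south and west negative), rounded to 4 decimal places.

Field P=15, H=7: +15·20° lon, +7·10° lat → SW at lon 120°, lat -20°.
Square 6, 4: +6·2° lon, +4·1° lat → SW at lon 132°, lat -16°.
Subsquare o=14, h=7: +14·0.0833333° lon, +7·0.0416667° lat → SW at lon 133.167°, lat -15.7083°.
Cell spans 0.0833333° lon × 0.0416667° lat. Centre is SW corner plus half of each.
latitude -15.6875, longitude 133.2083.

-15.6875, 133.2083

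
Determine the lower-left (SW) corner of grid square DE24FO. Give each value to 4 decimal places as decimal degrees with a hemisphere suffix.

45.4167° S, 115.5833° W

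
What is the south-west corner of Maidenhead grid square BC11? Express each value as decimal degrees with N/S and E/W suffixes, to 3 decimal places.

Field B=1, C=2: +1·20° lon, +2·10° lat → SW at lon -160°, lat -70°.
Square 1, 1: +1·2° lon, +1·1° lat → SW at lon -158°, lat -69°.
latitude 69.000° S, longitude 158.000° W.

69.000° S, 158.000° W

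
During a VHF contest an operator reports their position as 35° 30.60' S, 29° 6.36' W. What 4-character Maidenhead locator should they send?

HF54

Shift to the Maidenhead origin (180°W, 90°S): lon 150.89, lat 54.49.
Field: 150.89/20 → 7 → H, 54.49/10 → 5 → F; chars HF.
Square: 10.89/2 → 5, 4.49/1 → 4; chars 54.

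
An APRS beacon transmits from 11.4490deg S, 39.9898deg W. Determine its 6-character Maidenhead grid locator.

Add 180° to longitude and 90° to latitude: 140.0102, 78.5510.
Field: 140.0102/20 → 7 → H, 78.5510/10 → 7 → H; chars HH.
Square: 0.0102/2 → 0, 8.5510/1 → 8; chars 08.
Subsquare: 0.0102/0.0833333 → 0 → a, 0.5510/0.0416667 → 13 → n; chars an.

HH08an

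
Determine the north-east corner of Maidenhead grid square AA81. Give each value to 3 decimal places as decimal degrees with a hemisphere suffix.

Field A=0, A=0: +0·20° lon, +0·10° lat → SW at lon -180°, lat -90°.
Square 8, 1: +8·2° lon, +1·1° lat → SW at lon -164°, lat -89°.
Cell spans 2° lon × 1° lat. NE corner is SW corner plus one full cell.
latitude 88.000° S, longitude 162.000° W.

88.000° S, 162.000° W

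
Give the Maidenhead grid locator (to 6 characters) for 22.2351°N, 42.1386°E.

LL12bf

Shift to the Maidenhead origin (180°W, 90°S): lon 222.1386, lat 112.2351.
Field: lon ⌊222.1386/20⌋ = 11 → L; lat ⌊112.2351/10⌋ = 11 → L.
Square: lon ⌊2.1386/2⌋ = 1; lat ⌊2.2351/1⌋ = 2.
Subsquare: lon ⌊0.1386/0.0833333⌋ = 1 → b; lat ⌊0.2351/0.0416667⌋ = 5 → f.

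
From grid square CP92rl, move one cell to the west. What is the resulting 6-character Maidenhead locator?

CP92ql

Longitude subsquare r = 17; −1 → 16 = q.
The latitude characters are unchanged.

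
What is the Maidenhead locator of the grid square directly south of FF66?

Latitude square 6; −1 → 5.
The longitude characters are unchanged.

FF65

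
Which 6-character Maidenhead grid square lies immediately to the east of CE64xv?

CE74av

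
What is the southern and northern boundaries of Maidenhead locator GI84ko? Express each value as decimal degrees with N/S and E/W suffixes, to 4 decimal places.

Field G=6, I=8: +6·20° lon, +8·10° lat → SW at lon -60°, lat -10°.
Square 8, 4: +8·2° lon, +4·1° lat → SW at lon -44°, lat -6°.
Subsquare k=10, o=14: +10·0.0833333° lon, +14·0.0416667° lat → SW at lon -43.1667°, lat -5.41667°.
Cell spans 0.0833333° lon × 0.0416667° lat.
south 5.4167° S, north 5.3750° S.

5.4167° S, 5.3750° S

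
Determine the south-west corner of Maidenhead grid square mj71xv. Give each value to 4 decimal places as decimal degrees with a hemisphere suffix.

Field M=12, J=9: +12·20° lon, +9·10° lat → SW at lon 60°, lat 0°.
Square 7, 1: +7·2° lon, +1·1° lat → SW at lon 74°, lat 1°.
Subsquare x=23, v=21: +23·0.0833333° lon, +21·0.0416667° lat → SW at lon 75.9167°, lat 1.875°.
latitude 1.8750° N, longitude 75.9167° E.

1.8750° N, 75.9167° E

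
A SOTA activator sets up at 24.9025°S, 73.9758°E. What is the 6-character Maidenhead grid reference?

MG65xc

Shift to the Maidenhead origin (180°W, 90°S): lon 253.9758, lat 65.0975.
Field: lon ⌊253.9758/20⌋ = 12 → M; lat ⌊65.0975/10⌋ = 6 → G.
Square: lon ⌊13.9758/2⌋ = 6; lat ⌊5.0975/1⌋ = 5.
Subsquare: lon ⌊1.9758/0.0833333⌋ = 23 → x; lat ⌊0.0975/0.0416667⌋ = 2 → c.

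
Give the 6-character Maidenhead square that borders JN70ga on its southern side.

JM79gx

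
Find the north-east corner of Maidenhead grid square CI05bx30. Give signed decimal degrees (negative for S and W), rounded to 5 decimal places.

-4.03750, -139.88333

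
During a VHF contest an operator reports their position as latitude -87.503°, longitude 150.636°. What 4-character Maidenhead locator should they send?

Shift to the Maidenhead origin (180°W, 90°S): lon 330.64, lat 2.50.
Field: lon ⌊330.64/20⌋ = 16 → Q; lat ⌊2.50/10⌋ = 0 → A.
Square: lon ⌊10.64/2⌋ = 5; lat ⌊2.50/1⌋ = 2.

QA52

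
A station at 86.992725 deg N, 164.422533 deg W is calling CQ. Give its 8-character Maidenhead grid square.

AR76sx98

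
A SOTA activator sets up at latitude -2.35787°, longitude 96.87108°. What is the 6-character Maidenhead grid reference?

NI87kp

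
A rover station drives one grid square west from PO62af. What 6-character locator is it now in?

PO52xf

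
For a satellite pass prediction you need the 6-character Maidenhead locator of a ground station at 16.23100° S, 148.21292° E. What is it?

QH43cs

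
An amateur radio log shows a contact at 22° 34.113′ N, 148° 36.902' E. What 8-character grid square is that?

Offset from 180°W / 90°S: lon 328.61503°, lat 112.56855°.
Field: 328.61503/20 → 16 → Q, 112.56855/10 → 11 → L; chars QL.
Square: 8.61503/2 → 4, 2.56855/1 → 2; chars 42.
Subsquare: 0.61503/0.0833333 → 7 → h, 0.56855/0.0416667 → 13 → n; chars hn.
Extended square: 0.03170/0.00833333 → 3, 0.02688/0.00416667 → 6; chars 36.

QL42hn36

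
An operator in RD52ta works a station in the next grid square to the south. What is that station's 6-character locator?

RD51tx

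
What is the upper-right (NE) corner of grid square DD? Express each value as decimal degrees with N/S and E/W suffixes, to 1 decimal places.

50.0° S, 100.0° W

Field D=3, D=3: +3·20° lon, +3·10° lat → SW at lon -120°, lat -60°.
Cell spans 20° lon × 10° lat. NE corner is SW corner plus one full cell.
latitude 50.0° S, longitude 100.0° W.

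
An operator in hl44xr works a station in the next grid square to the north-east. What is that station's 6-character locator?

HL54as

Longitude subsquare x = 23; +1 → 24, wraps to 0 = a, carry into square.
Longitude square 4; +1 → 5.
Latitude subsquare r = 17; +1 → 18 = s.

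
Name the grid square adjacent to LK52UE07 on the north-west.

Longitude extended square 0; −1 → -1, wraps to 9, carry into subsquare.
Longitude subsquare u = 20; −1 → 19 = t.
Latitude extended square 7; +1 → 8.

LK52te98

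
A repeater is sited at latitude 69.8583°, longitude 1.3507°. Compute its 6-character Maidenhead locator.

JP09qu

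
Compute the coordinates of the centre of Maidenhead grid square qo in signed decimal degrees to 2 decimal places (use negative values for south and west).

55.00, 150.00

Field Q=16, O=14: +16·20° lon, +14·10° lat → SW at lon 140°, lat 50°.
Cell spans 20° lon × 10° lat. Centre is SW corner plus half of each.
latitude 55.00, longitude 150.00.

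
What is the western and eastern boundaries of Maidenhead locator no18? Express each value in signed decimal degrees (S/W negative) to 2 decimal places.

82.00, 84.00

Field N=13, O=14: +13·20° lon, +14·10° lat → SW at lon 80°, lat 50°.
Square 1, 8: +1·2° lon, +8·1° lat → SW at lon 82°, lat 58°.
Cell spans 2° lon × 1° lat.
west 82.00, east 84.00.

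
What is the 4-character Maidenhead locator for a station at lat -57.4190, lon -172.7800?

AD32

Add 180° to longitude and 90° to latitude: 7.22, 32.58.
Field: lon ⌊7.22/20⌋ = 0 → A; lat ⌊32.58/10⌋ = 3 → D.
Square: lon ⌊7.22/2⌋ = 3; lat ⌊2.58/1⌋ = 2.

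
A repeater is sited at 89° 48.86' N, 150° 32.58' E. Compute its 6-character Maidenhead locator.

QR59gt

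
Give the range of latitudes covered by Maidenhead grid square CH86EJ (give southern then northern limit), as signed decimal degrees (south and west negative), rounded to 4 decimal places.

Field C=2, H=7: +2·20° lon, +7·10° lat → SW at lon -140°, lat -20°.
Square 8, 6: +8·2° lon, +6·1° lat → SW at lon -124°, lat -14°.
Subsquare e=4, j=9: +4·0.0833333° lon, +9·0.0416667° lat → SW at lon -123.667°, lat -13.625°.
Cell spans 0.0833333° lon × 0.0416667° lat.
south -13.6250, north -13.5833.

-13.6250, -13.5833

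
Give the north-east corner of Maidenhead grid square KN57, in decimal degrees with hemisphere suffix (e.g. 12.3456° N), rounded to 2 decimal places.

48.00° N, 32.00° E

Field K=10, N=13: +10·20° lon, +13·10° lat → SW at lon 20°, lat 40°.
Square 5, 7: +5·2° lon, +7·1° lat → SW at lon 30°, lat 47°.
Cell spans 2° lon × 1° lat. NE corner is SW corner plus one full cell.
latitude 48.00° N, longitude 32.00° E.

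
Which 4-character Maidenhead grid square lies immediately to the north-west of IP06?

HP97

Longitude square 0; −1 → -1, wraps to 9, carry into field.
Longitude field I = 8; −1 → 7 = H.
Latitude square 6; +1 → 7.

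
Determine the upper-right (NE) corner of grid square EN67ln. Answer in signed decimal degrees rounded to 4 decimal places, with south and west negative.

47.5833, -87.0000

Field E=4, N=13: +4·20° lon, +13·10° lat → SW at lon -100°, lat 40°.
Square 6, 7: +6·2° lon, +7·1° lat → SW at lon -88°, lat 47°.
Subsquare l=11, n=13: +11·0.0833333° lon, +13·0.0416667° lat → SW at lon -87.0833°, lat 47.5417°.
Cell spans 0.0833333° lon × 0.0416667° lat. NE corner is SW corner plus one full cell.
latitude 47.5833, longitude -87.0000.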